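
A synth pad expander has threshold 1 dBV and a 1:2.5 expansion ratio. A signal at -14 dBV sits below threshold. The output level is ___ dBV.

-36.5 dBV

The input is 15 dB below the 1 dBV threshold.
A 1:2.5 expander multiplies undershoot by 2.5: 15 × 2.5 = 37.5 dB below threshold.
Output = 1 − 37.5 = -36.5 dBV.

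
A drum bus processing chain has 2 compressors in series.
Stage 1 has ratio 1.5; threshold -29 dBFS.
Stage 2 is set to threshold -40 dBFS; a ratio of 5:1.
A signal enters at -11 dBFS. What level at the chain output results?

Stage 1: overshoot 18 dB → 18/1.5 = 12 dB → -17 dBFS.
Stage 2: overshoot 23 dB → 23/5 = 4.6 dB → -35.4 dBFS.

-35.4 dBFS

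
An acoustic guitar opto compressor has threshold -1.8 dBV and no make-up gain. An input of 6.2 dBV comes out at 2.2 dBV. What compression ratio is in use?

2:1

Input overshoot = 6.2 − (-1.8) = 8 dB; output overshoot = 2.2 − (-1.8) = 4 dB.
Ratio = 8 / 4 = 2.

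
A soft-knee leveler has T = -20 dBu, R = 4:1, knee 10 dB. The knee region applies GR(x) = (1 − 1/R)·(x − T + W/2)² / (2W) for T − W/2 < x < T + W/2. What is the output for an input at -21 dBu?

-21.6 dBu

x − T + W/2 = -21 − (-20) + 5 = 4.
GR = (1 − 1/4) × 4² / 20 = 0.75 × 16 / 20 = 0.6 dB.
Output = -21 − 0.6 = -21.6 dBu.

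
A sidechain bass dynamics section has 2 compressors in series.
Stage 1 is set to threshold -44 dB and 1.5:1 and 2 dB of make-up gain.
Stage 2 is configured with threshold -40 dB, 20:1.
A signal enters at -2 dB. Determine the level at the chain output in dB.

Stage 1: 42 dB above -44 dB, reduced 1.5:1 to 28 dB above → -16 dB; +2 dB make-up → -14 dB.
Stage 2: 26 dB above -40 dB, reduced 20:1 to 1.3 dB above → -38.7 dB.

-38.7 dB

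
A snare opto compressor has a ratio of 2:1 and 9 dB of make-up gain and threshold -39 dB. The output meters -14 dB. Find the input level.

Stripping the +9 dB make-up gives -23 dB at the gain stage.
The compressed level sits -23 − (-39) = 16 dB over threshold.
Undo the ratio: input overshoot = 16 × 2 = 32 dB, giving input = -7 dB.

-7 dB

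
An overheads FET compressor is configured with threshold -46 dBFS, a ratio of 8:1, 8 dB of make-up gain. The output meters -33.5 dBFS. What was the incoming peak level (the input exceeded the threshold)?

Remove make-up: -33.5 − 8 = -41.5 dBFS.
Post-compression overshoot = -41.5 − (-46) = 4.5 dB.
Input overshoot = R × output overshoot = 36 dB → input = -46 + 36 = -10 dBFS.

-10 dBFS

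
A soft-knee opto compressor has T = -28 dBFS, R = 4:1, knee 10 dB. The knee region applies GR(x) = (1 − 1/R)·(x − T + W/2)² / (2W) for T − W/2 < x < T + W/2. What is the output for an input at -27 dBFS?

x − T + W/2 = -27 − (-28) + 5 = 6.
GR = (1 − 1/4) × 6² / 20 = 0.75 × 36 / 20 = 1.35 dB.
Output = -27 − 1.35 = -28.35 dBFS.

-28.35 dBFS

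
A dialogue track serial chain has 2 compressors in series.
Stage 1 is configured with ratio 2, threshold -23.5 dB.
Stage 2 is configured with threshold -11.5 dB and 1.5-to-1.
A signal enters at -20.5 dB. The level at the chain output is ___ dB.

Stage 1: 3 dB above -23.5 dB, reduced 2:1 to 1.5 dB above → -22 dB.
Stage 2: -22 dB is at or below the -11.5 dB threshold — no compression; output -22 dB.

-22 dB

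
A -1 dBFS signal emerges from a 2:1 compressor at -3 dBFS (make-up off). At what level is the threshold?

Let T be the threshold. Output overshoot = (input overshoot)/R, so -3 − T = (-1 − T)/2.
2·(-3 − T) = -1 − T → 1·T = -6 − (-1) = -5.
T = -5/1 = -5 dBFS.

-5 dBFS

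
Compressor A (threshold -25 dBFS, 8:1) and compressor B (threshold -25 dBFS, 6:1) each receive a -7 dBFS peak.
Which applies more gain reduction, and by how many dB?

A, by 0.75 dB

A: overshoot 18 dB → output overshoot 2.25 dB → GR 15.75 dB.
B: overshoot 18 dB → output overshoot 3 dB → GR 15 dB.
A reduces 0.75 dB more.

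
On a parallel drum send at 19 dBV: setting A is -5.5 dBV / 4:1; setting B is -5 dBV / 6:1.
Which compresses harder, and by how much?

B, by 1.625 dB

A: overshoot 24.5 dB → output overshoot 6.125 dB → GR 18.375 dB.
B: overshoot 24 dB → output overshoot 4 dB → GR 20 dB.
Difference: 1.625 dB in favour of B.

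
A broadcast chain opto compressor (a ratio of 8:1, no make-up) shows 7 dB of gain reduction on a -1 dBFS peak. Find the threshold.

-9 dBFS

Input is 8 dB above T (since output overshoot × R = input overshoot: (-8 − T)·8 = -1 − T gives T = -9 dBFS).
Check: -9 + (-1 − (-9))/8 = -9 + 1 = -8 dBFS. ✓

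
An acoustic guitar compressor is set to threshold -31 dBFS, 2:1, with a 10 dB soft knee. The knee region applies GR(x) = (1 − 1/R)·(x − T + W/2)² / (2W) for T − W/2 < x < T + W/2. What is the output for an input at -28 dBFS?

-29.6 dBFS

x − T + W/2 = -28 − (-31) + 5 = 8.
GR = (1 − 1/2) × 8² / 20 = 0.5 × 64 / 20 = 1.6 dB.
Output = -28 − 1.6 = -29.6 dBFS.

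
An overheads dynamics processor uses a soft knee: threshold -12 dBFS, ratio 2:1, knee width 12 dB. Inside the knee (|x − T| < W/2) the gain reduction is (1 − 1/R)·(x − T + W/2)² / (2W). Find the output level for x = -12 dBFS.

x − T + W/2 = -12 − (-12) + 6 = 6.
GR = (1 − 1/2) × 6² / 24 = 0.5 × 36 / 24 = 0.75 dB.
Output = -12 − 0.75 = -12.75 dBFS.

-12.75 dBFS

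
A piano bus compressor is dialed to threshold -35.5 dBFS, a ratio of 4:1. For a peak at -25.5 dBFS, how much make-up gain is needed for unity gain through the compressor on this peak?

Overshoot 10 dB → 10/4 = 2.5 dB after compression, so the compressed level is -35.5 + 2.5 = -33 dBFS.
Make-up = target − compressed = -25.5 − (-33) = 7.5 dB.

7.5 dB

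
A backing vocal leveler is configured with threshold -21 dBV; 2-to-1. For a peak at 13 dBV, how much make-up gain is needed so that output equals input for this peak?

Without make-up, output = threshold + overshoot/2 = -21 + 17 = -4 dBV.
Gap to target: 17 dB.

17 dB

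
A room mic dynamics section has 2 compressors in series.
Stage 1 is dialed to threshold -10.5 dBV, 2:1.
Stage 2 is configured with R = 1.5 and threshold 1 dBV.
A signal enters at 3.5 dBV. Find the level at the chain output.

-3.5 dBV

Stage 1: overshoot 14 dB → 14/2 = 7 dB → -3.5 dBV.
Stage 2: below threshold (-3.5 ≤ 1); passes unchanged; output -3.5 dBV.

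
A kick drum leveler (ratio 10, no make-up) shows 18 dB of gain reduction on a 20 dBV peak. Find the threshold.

0 dBV

Let T be the threshold. Output overshoot = (input overshoot)/R, so 2 − T = (20 − T)/10.
10·(2 − T) = 20 − T → 9·T = 20 − 20 = 0.
T = 0/9 = 0 dBV.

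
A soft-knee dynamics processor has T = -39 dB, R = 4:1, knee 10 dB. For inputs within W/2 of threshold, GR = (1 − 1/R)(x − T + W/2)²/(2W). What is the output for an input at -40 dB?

-40.6 dB

x − T + W/2 = -40 − (-39) + 5 = 4.
GR = (1 − 1/4) × 4² / 20 = 0.75 × 16 / 20 = 0.6 dB.
Output = -40 − 0.6 = -40.6 dB.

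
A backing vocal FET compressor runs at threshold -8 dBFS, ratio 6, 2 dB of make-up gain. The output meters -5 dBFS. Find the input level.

-2 dBFS

Before make-up, the level was -5 − 2 = -7 dBFS.
Post-compression overshoot = -7 − (-8) = 1 dB.
Before 6:1 compression the overshoot was 1 × 6 = 6 dB, so input = -8 + 6 = -2 dBFS.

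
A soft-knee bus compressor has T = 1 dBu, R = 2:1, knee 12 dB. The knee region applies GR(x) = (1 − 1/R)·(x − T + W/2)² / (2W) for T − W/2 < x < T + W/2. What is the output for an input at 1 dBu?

0.25 dBu

x − T + W/2 = 1 − 1 + 6 = 6.
GR = (1 − 1/2) × 6² / 24 = 0.5 × 36 / 24 = 0.75 dB.
Output = 1 − 0.75 = 0.25 dBu.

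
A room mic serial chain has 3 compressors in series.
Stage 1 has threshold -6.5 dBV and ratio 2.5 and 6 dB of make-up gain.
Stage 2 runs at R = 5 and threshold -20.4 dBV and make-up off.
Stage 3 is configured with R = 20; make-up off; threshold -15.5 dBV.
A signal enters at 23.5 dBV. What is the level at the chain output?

-15.426 dBV

Stage 1: overshoot 30 dB → 30/2.5 = 12 dB → 5.5 dBV; +6 dB make-up → 11.5 dBV.
Stage 2: overshoot 31.9 dB → 31.9/5 = 6.38 dB → -14.02 dBV.
Stage 3: overshoot 1.48 dB → 1.48/20 = 0.074 dB → -15.426 dBV.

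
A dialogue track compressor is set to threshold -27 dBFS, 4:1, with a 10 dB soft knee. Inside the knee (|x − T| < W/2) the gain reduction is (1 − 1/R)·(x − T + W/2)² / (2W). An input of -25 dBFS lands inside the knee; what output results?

x − T + W/2 = -25 − (-27) + 5 = 7.
GR = (1 − 1/4) × 7² / 20 = 0.75 × 49 / 20 = 1.8375 dB.
Output = -25 − 1.8375 = -26.8375 dBFS.

-26.8375 dBFS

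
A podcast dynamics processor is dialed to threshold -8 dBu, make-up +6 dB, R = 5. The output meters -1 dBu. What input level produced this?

Remove make-up: -1 − 6 = -7 dBu.
Post-compression overshoot = -7 − (-8) = 1 dB.
Before 5:1 compression the overshoot was 1 × 5 = 5 dB, so input = -8 + 5 = -3 dBu.

-3 dBu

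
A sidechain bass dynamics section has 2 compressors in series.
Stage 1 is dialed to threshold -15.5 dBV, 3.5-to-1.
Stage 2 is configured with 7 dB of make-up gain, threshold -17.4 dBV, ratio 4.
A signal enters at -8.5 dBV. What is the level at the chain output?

Stage 1: overshoot 7 dB → 7/3.5 = 2 dB → -13.5 dBV.
Stage 2: 3.9 dB above -17.4 dBV, reduced 4:1 to 0.975 dB above → -16.425 dBV; +7 dB make-up → -9.425 dBV.

-9.425 dBV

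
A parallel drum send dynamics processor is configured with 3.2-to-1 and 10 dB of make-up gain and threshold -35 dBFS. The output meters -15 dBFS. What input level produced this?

-3 dBFS

Stripping the +10 dB make-up gives -25 dBFS at the gain stage.
Post-compression overshoot = -25 − (-35) = 10 dB.
Undo the ratio: input overshoot = 10 × 3.2 = 32 dB, giving input = -3 dBFS.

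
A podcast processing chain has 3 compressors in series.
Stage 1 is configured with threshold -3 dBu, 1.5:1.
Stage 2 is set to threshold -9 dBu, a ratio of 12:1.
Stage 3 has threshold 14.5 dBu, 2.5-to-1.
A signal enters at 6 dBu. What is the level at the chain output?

-8 dBu

Stage 1: 6 dBu is 9 dB over -3 dBu; at 1.5:1 that becomes 6 dB over, giving 3 dBu.
Stage 2: 12 dB above -9 dBu, reduced 12:1 to 1 dB above → -8 dBu.
Stage 3: below threshold (-8 ≤ 14.5); passes unchanged; output -8 dBu.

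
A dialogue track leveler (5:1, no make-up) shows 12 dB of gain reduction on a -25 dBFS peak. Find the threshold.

Let T be the threshold. Output overshoot = (input overshoot)/R, so -37 − T = (-25 − T)/5.
5·(-37 − T) = -25 − T → 4·T = -185 − (-25) = -160.
T = -160/4 = -40 dBFS.

-40 dBFS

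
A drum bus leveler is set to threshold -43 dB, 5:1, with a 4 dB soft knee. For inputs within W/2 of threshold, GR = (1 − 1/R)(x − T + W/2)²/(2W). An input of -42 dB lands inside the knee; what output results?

x − T + W/2 = -42 − (-43) + 2 = 3.
GR = (1 − 1/5) × 3² / 8 = 0.8 × 9 / 8 = 0.9 dB.
Output = -42 − 0.9 = -42.9 dB.

-42.9 dB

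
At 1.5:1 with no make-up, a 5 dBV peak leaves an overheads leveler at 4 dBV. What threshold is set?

2 dBV

Gain reduction = 5 − 4 = 1 dB; output overshoot = GR / (R − 1) = 1 / 0.5 = 2 dB.
Threshold = output − output overshoot = 4 − 2 = 2 dBV.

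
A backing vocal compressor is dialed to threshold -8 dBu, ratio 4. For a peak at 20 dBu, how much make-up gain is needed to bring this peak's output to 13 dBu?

The peak compresses to -8 + 28/4 = -1 dBu.
To reach 13 dBu requires 13 − (-1) = 14 dB of make-up.

14 dB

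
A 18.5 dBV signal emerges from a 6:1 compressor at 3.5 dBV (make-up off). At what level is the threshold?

Let T be the threshold. Output overshoot = (input overshoot)/R, so 3.5 − T = (18.5 − T)/6.
6·(3.5 − T) = 18.5 − T → 5·T = 21 − 18.5 = 2.5.
T = 2.5/5 = 0.5 dBV.

0.5 dBV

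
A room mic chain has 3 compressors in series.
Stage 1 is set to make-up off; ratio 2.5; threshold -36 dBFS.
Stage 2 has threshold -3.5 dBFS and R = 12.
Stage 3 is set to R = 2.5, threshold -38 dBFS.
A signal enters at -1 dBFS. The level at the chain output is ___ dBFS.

-31.6 dBFS

Stage 1: -1 dBFS is 35 dB over -36 dBFS; at 2.5:1 that becomes 14 dB over, giving -22 dBFS.
Stage 2: -22 dBFS is at or below the -3.5 dBFS threshold — no compression; output -22 dBFS.
Stage 3: overshoot 16 dB → 16/2.5 = 6.4 dB → -31.6 dBFS.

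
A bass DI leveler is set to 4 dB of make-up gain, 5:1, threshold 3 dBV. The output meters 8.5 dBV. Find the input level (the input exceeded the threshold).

10.5 dBV

Before make-up, the level was 8.5 − 4 = 4.5 dBV.
That's 1.5 dB above the 3 dBV threshold.
Before 5:1 compression the overshoot was 1.5 × 5 = 7.5 dB, so input = 3 + 7.5 = 10.5 dBV.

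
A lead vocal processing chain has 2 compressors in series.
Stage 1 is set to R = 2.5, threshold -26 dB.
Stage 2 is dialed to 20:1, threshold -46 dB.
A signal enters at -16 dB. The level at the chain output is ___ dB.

-44.8 dB

Stage 1: overshoot 10 dB → 10/2.5 = 4 dB → -22 dB.
Stage 2: -22 dB is 24 dB over -46 dB; at 20:1 that becomes 1.2 dB over, giving -44.8 dB.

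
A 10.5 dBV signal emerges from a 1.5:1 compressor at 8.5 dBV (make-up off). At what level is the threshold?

Input is 6 dB above T (since output overshoot × R = input overshoot: (8.5 − T)·1.5 = 10.5 − T gives T = 4.5 dBV).
Check: 4.5 + (10.5 − 4.5)/1.5 = 4.5 + 4 = 8.5 dBV. ✓

4.5 dBV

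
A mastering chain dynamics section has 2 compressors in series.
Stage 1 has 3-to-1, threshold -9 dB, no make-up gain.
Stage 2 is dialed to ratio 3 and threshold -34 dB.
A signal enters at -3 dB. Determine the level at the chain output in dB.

Stage 1: -3 dB is 6 dB over -9 dB; at 3:1 that becomes 2 dB over, giving -7 dB.
Stage 2: overshoot 27 dB → 27/3 = 9 dB → -25 dB.

-25 dB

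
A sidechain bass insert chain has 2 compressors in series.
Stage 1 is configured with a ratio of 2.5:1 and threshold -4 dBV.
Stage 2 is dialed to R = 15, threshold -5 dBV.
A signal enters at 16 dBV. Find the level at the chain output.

-4.4 dBV

Stage 1: 20 dB above -4 dBV, reduced 2.5:1 to 8 dB above → 4 dBV.
Stage 2: 4 dBV is 9 dB over -5 dBV; at 15:1 that becomes 0.6 dB over, giving -4.4 dBV.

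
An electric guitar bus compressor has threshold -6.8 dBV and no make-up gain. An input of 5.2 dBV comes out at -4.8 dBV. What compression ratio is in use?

Input overshoot = 5.2 − (-6.8) = 12 dB; output overshoot = -4.8 − (-6.8) = 2 dB.
Ratio = 12 / 2 = 6.

6:1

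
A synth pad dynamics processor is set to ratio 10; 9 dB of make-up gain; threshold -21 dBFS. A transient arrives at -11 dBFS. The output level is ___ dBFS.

-11 dBFS sits 10 dB over threshold.
10:1 compression reduces that to 10/10 = 1 dB over.
That puts the output at -20 dBFS; make-up adds 9 dB, giving -11 dBFS.

-11 dBFS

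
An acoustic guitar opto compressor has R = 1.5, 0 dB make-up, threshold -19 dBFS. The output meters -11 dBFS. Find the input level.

The compressed level sits -11 − (-19) = 8 dB over threshold.
Undo the ratio: input overshoot = 8 × 1.5 = 12 dB, giving input = -7 dBFS.

-7 dBFS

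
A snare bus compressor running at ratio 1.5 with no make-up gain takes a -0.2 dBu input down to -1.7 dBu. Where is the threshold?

-4.7 dBu

Gain reduction = -0.2 − (-1.7) = 1.5 dB; output overshoot = GR / (R − 1) = 1.5 / 0.5 = 3 dB.
Threshold = output − output overshoot = -1.7 − 3 = -4.7 dBu.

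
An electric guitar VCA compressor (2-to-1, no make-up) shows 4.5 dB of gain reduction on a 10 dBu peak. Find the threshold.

Gain reduction = 10 − 5.5 = 4.5 dB; output overshoot = GR / (R − 1) = 4.5 / 1 = 4.5 dB.
Threshold = output − output overshoot = 5.5 − 4.5 = 1 dBu.

1 dBu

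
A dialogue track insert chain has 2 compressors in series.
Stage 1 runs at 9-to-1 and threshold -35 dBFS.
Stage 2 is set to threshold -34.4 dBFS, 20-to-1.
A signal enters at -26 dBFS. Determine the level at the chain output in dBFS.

-34.38 dBFS

Stage 1: overshoot 9 dB → 9/9 = 1 dB → -34 dBFS.
Stage 2: overshoot 0.4 dB → 0.4/20 = 0.02 dB → -34.38 dBFS.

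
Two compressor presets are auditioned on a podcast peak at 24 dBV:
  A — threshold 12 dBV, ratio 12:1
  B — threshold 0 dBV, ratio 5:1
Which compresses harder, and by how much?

A: overshoot 12 dB → output overshoot 1 dB → GR 11 dB.
B: overshoot 24 dB → output overshoot 4.8 dB → GR 19.2 dB.
Difference: 8.2 dB in favour of B.

B, by 8.2 dB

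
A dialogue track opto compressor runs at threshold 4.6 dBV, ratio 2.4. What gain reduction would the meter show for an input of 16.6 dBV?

The signal is 12 dB above threshold.
A 2.4:1 ratio leaves 5 dB of that excess.
Gain reduction = 12 − 5 = 7 dB.

7 dB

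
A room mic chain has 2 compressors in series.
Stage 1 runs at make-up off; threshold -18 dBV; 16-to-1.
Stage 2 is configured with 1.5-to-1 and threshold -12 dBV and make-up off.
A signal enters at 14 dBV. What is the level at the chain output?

Stage 1: 32 dB above -18 dBV, reduced 16:1 to 2 dB above → -16 dBV.
Stage 2: -16 dBV ≤ -12 dBV, so stage 2 doesn't engage; output -16 dBV.

-16 dBV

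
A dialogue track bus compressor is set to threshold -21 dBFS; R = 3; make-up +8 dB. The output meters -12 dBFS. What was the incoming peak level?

Before make-up, the level was -12 − 8 = -20 dBFS.
Post-compression overshoot = -20 − (-21) = 1 dB.
Input overshoot = R × output overshoot = 3 dB → input = -21 + 3 = -18 dBFS.

-18 dBFS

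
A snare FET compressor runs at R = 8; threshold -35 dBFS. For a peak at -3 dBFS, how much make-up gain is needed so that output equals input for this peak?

28 dB

Without make-up, output = threshold + overshoot/8 = -35 + 4 = -31 dBFS.
Gap to target: 28 dB.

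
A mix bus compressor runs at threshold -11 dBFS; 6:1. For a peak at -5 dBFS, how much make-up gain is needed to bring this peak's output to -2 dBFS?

8 dB

Overshoot 6 dB → 6/6 = 1 dB after compression, so the compressed level is -11 + 1 = -10 dBFS.
Make-up = target − compressed = -2 − (-10) = 8 dB.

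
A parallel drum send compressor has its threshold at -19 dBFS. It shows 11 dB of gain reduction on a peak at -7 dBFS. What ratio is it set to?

12:1

Input overshoot = -7 − (-19) = 12 dB.
Output overshoot = 12 − 11 = 1 dB.
Ratio = input overshoot / output overshoot = 12 / 1 = 12.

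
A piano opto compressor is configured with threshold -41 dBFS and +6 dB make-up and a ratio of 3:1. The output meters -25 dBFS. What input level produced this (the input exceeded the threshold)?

Remove make-up: -25 − 6 = -31 dBFS.
Post-compression overshoot = -31 − (-41) = 10 dB.
Input overshoot = R × output overshoot = 30 dB → input = -41 + 30 = -11 dBFS.

-11 dBFS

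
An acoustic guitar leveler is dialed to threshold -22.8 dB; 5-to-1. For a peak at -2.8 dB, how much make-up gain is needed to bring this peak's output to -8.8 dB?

10 dB

The peak compresses to -22.8 + 20/5 = -18.8 dB.
To reach -8.8 dB requires -8.8 − (-18.8) = 10 dB of make-up.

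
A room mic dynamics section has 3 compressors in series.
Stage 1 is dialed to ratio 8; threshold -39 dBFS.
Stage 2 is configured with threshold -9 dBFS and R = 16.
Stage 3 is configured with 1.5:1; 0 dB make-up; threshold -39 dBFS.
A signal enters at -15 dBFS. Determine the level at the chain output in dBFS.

Stage 1: 24 dB above -39 dBFS, reduced 8:1 to 3 dB above → -36 dBFS.
Stage 2: -36 dBFS ≤ -9 dBFS, so stage 2 doesn't engage; output -36 dBFS.
Stage 3: overshoot 3 dB → 3/1.5 = 2 dB → -37 dBFS.

-37 dBFS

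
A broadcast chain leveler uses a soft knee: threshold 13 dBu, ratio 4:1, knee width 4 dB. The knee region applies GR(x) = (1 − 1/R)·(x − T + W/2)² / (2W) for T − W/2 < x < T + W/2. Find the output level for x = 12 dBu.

11.90625 dBu

x − T + W/2 = 12 − 13 + 2 = 1.
GR = (1 − 1/4) × 1² / 8 = 0.75 × 1 / 8 = 0.09375 dB.
Output = 12 − 0.09375 = 11.90625 dBu.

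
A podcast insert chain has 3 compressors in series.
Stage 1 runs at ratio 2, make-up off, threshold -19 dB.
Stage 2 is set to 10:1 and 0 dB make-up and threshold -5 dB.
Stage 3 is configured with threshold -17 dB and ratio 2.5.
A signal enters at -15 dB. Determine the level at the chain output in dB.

-17 dB

Stage 1: -15 dB is 4 dB over -19 dB; at 2:1 that becomes 2 dB over, giving -17 dB.
Stage 2: -17 dB is at or below the -5 dB threshold — no compression; output -17 dB.
Stage 3: -17 dB ≤ -17 dB, so stage 3 doesn't engage; output -17 dB.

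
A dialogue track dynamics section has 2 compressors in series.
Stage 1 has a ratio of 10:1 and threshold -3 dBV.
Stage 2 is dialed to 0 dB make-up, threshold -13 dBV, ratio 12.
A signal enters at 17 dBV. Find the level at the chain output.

-12 dBV

Stage 1: 20 dB above -3 dBV, reduced 10:1 to 2 dB above → -1 dBV.
Stage 2: -1 dBV is 12 dB over -13 dBV; at 12:1 that becomes 1 dB over, giving -12 dBV.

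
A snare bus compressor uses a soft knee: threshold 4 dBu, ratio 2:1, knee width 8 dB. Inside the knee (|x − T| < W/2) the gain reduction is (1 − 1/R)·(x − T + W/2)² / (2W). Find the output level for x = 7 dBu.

x − T + W/2 = 7 − 4 + 4 = 7.
GR = (1 − 1/2) × 7² / 16 = 0.5 × 49 / 16 = 1.53125 dB.
Output = 7 − 1.53125 = 5.46875 dBu.

5.46875 dBu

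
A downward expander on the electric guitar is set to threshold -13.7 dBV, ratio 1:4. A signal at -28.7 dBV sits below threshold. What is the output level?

The input is 15 dB below the -13.7 dBV threshold.
A 1:4 expander multiplies undershoot by 4: 15 × 4 = 60 dB below threshold.
Output = -13.7 − 60 = -73.7 dBV.

-73.7 dBV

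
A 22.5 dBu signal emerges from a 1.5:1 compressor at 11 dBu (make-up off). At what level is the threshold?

Gain reduction = 22.5 − 11 = 11.5 dB; output overshoot = GR / (R − 1) = 11.5 / 0.5 = 23 dB.
Threshold = output − output overshoot = 11 − 23 = -12 dBu.

-12 dBu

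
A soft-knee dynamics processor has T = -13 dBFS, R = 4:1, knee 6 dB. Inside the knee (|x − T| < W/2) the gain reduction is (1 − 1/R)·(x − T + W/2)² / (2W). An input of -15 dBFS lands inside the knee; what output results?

x − T + W/2 = -15 − (-13) + 3 = 1.
GR = (1 − 1/4) × 1² / 12 = 0.75 × 1 / 12 = 0.0625 dB.
Output = -15 − 0.0625 = -15.0625 dBFS.

-15.0625 dBFS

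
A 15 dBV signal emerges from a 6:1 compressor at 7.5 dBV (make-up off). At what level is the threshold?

Gain reduction = 15 − 7.5 = 7.5 dB; output overshoot = GR / (R − 1) = 7.5 / 5 = 1.5 dB.
Threshold = output − output overshoot = 7.5 − 1.5 = 6 dBV.

6 dBV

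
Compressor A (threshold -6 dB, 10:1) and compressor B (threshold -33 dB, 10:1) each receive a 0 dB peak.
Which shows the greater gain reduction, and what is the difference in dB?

B, by 24.3 dB

A: 6 dB over, compressed to 0.6 dB over, so 5.4 dB of GR.
B: 33 dB over, compressed to 3.3 dB over, so 29.7 dB of GR.
Difference: 24.3 dB in favour of B.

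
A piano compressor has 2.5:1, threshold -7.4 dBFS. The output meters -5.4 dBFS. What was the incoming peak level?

That's 2 dB above the -7.4 dBFS threshold.
Input overshoot = R × output overshoot = 5 dB → input = -7.4 + 5 = -2.4 dBFS.

-2.4 dBFS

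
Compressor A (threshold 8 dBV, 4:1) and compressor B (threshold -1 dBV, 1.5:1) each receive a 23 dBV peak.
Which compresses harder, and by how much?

A, by 3.25 dB

A: 15 dB over, compressed to 3.75 dB over, so 11.25 dB of GR.
B: 24 dB over, compressed to 16 dB over, so 8 dB of GR.
Difference: 3.25 dB in favour of A.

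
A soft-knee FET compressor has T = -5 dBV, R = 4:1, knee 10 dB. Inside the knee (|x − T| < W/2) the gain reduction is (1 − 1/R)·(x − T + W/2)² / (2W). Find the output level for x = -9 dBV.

-9.0375 dBV

x − T + W/2 = -9 − (-5) + 5 = 1.
GR = (1 − 1/4) × 1² / 20 = 0.75 × 1 / 20 = 0.0375 dB.
Output = -9 − 0.0375 = -9.0375 dBV.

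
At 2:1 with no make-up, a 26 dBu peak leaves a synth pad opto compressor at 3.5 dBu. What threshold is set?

-19 dBu

Input is 45 dB above T (since output overshoot × R = input overshoot: (3.5 − T)·2 = 26 − T gives T = -19 dBu).
Check: -19 + (26 − (-19))/2 = -19 + 22.5 = 3.5 dBu. ✓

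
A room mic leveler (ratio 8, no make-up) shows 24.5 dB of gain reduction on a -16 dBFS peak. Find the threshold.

-44 dBFS

Let T be the threshold. Output overshoot = (input overshoot)/R, so -40.5 − T = (-16 − T)/8.
8·(-40.5 − T) = -16 − T → 7·T = -324 − (-16) = -308.
T = -308/7 = -44 dBFS.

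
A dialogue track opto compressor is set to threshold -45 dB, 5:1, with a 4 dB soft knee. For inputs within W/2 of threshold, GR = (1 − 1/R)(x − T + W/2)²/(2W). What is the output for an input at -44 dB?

-44.9 dB

x − T + W/2 = -44 − (-45) + 2 = 3.
GR = (1 − 1/5) × 3² / 8 = 0.8 × 9 / 8 = 0.9 dB.
Output = -44 − 0.9 = -44.9 dB.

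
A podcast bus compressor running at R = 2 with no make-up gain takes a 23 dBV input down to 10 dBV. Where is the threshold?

Let T be the threshold. Output overshoot = (input overshoot)/R, so 10 − T = (23 − T)/2.
2·(10 − T) = 23 − T → 1·T = 20 − 23 = -3.
T = -3/1 = -3 dBV.

-3 dBV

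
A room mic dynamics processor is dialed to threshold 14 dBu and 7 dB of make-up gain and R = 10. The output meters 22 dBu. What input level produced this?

Stripping the +7 dB make-up gives 15 dBu at the gain stage.
The compressed level sits 15 − 14 = 1 dB over threshold.
Input overshoot = R × output overshoot = 10 dB → input = 14 + 10 = 24 dBu.

24 dBu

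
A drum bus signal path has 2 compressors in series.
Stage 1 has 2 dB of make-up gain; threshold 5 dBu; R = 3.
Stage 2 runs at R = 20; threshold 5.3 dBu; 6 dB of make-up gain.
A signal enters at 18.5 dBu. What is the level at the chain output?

11.61 dBu

Stage 1: 13.5 dB above 5 dBu, reduced 3:1 to 4.5 dB above → 9.5 dBu; +2 dB make-up → 11.5 dBu.
Stage 2: 11.5 dBu is 6.2 dB over 5.3 dBu; at 20:1 that becomes 0.31 dB over, giving 5.61 dBu; +6 dB make-up → 11.61 dBu.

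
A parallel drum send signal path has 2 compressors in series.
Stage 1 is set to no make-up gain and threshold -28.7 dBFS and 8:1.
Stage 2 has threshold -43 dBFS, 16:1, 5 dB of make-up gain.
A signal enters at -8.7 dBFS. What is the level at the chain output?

Stage 1: 20 dB above -28.7 dBFS, reduced 8:1 to 2.5 dB above → -26.2 dBFS.
Stage 2: -26.2 dBFS is 16.8 dB over -43 dBFS; at 16:1 that becomes 1.05 dB over, giving -41.95 dBFS; +5 dB make-up → -36.95 dBFS.

-36.95 dBFS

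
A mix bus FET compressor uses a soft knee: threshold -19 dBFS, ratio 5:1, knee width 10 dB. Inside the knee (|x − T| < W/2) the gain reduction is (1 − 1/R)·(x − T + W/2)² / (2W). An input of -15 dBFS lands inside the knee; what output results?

-18.24 dBFS

x − T + W/2 = -15 − (-19) + 5 = 9.
GR = (1 − 1/5) × 9² / 20 = 0.8 × 81 / 20 = 3.24 dB.
Output = -15 − 3.24 = -18.24 dBFS.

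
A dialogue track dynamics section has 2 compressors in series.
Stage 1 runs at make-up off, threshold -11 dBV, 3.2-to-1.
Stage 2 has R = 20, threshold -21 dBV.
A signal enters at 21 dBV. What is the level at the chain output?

-20 dBV

Stage 1: overshoot 32 dB → 32/3.2 = 10 dB → -1 dBV.
Stage 2: -1 dBV is 20 dB over -21 dBV; at 20:1 that becomes 1 dB over, giving -20 dBV.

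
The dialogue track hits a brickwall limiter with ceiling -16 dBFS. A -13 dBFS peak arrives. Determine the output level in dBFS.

-16 dBFS

A brickwall limiter is an ∞:1 compressor: any input above the ceiling is clamped to -16 dBFS.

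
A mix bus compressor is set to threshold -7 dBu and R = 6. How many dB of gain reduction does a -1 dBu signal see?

-1 dBu exceeds the threshold by 6 dB.
A 6:1 ratio leaves 1 dB of that excess.
Gain reduction = 6 − 1 = 5 dB.

5 dB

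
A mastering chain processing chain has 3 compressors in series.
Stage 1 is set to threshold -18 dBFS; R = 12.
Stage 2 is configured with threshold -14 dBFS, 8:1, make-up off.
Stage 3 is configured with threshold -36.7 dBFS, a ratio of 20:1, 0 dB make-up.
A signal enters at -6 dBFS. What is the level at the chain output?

Stage 1: -6 dBFS is 12 dB over -18 dBFS; at 12:1 that becomes 1 dB over, giving -17 dBFS.
Stage 2: -17 dBFS is at or below the -14 dBFS threshold — no compression; output -17 dBFS.
Stage 3: -17 dBFS is 19.7 dB over -36.7 dBFS; at 20:1 that becomes 0.985 dB over, giving -35.715 dBFS.

-35.715 dBFS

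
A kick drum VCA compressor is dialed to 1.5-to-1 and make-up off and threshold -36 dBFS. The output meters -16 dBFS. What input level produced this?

The compressed level sits -16 − (-36) = 20 dB over threshold.
Undo the ratio: input overshoot = 20 × 1.5 = 30 dB, giving input = -6 dBFS.

-6 dBFS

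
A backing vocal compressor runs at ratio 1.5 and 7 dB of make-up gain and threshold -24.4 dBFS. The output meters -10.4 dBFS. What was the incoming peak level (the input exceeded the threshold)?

-13.9 dBFS

Remove make-up: -10.4 − 7 = -17.4 dBFS.
Post-compression overshoot = -17.4 − (-24.4) = 7 dB.
Input overshoot = R × output overshoot = 10.5 dB → input = -24.4 + 10.5 = -13.9 dBFS.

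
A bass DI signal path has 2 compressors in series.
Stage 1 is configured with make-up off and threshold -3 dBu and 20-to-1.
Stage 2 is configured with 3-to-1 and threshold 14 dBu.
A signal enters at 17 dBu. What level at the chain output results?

Stage 1: 20 dB above -3 dBu, reduced 20:1 to 1 dB above → -2 dBu.
Stage 2: below threshold (-2 ≤ 14); passes unchanged; output -2 dBu.

-2 dBu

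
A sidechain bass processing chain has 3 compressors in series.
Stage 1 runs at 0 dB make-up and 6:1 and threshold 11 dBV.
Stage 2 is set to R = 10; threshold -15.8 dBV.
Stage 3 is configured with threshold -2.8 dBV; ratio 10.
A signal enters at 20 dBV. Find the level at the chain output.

Stage 1: 9 dB above 11 dBV, reduced 6:1 to 1.5 dB above → 12.5 dBV.
Stage 2: 12.5 dBV is 28.3 dB over -15.8 dBV; at 10:1 that becomes 2.83 dB over, giving -12.97 dBV.
Stage 3: below threshold (-12.97 ≤ -2.8); passes unchanged; output -12.97 dBV.

-12.97 dBV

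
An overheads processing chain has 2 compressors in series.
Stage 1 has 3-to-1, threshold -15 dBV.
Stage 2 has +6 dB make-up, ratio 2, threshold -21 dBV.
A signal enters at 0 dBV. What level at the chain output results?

-9.5 dBV

Stage 1: overshoot 15 dB → 15/3 = 5 dB → -10 dBV.
Stage 2: -10 dBV is 11 dB over -21 dBV; at 2:1 that becomes 5.5 dB over, giving -15.5 dBV; +6 dB make-up → -9.5 dBV.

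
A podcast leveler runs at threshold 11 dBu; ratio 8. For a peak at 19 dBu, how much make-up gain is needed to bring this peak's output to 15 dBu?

The peak compresses to 11 + 8/8 = 12 dBu.
To reach 15 dBu requires 15 − 12 = 3 dB of make-up.

3 dB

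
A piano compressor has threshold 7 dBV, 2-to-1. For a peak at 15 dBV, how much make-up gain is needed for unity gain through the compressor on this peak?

Overshoot 8 dB → 8/2 = 4 dB after compression, so the compressed level is 7 + 4 = 11 dBV.
Make-up = target − compressed = 15 − 11 = 4 dB.

4 dB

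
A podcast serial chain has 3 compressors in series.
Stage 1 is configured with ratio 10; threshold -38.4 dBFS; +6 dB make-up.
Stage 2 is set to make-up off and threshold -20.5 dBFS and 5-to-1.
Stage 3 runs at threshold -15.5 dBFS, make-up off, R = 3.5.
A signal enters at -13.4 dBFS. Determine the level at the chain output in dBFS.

Stage 1: overshoot 25 dB → 25/10 = 2.5 dB → -35.9 dBFS; +6 dB make-up → -29.9 dBFS.
Stage 2: -29.9 dBFS is at or below the -20.5 dBFS threshold — no compression; output -29.9 dBFS.
Stage 3: below threshold (-29.9 ≤ -15.5); passes unchanged; output -29.9 dBFS.

-29.9 dBFS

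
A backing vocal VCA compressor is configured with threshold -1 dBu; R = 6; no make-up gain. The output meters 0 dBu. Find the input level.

5 dBu

The compressed level sits 0 − (-1) = 1 dB over threshold.
Undo the ratio: input overshoot = 1 × 6 = 6 dB, giving input = 5 dBu.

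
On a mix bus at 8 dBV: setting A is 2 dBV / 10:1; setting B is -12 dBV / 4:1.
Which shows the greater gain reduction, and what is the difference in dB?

A: GR = 6 − 6/10 = 5.4 dB.
B: GR = 20 − 20/4 = 15 dB.
Difference: 9.6 dB in favour of B.

B, by 9.6 dB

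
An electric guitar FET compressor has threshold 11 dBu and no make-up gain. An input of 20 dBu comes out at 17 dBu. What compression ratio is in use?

Input overshoot = 20 − 11 = 9 dB; output overshoot = 17 − 11 = 6 dB.
Ratio = 9 / 6 = 1.5.

1.5:1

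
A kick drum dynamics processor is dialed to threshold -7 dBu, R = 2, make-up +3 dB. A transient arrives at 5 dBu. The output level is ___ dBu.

2 dBu

The input is 12 dB above the -7 dBu threshold.
2:1 compression reduces that to 12/2 = 6 dB over.
So the level is -7 + 6 = -1 dBu; make-up adds 3 dB, giving 2 dBu.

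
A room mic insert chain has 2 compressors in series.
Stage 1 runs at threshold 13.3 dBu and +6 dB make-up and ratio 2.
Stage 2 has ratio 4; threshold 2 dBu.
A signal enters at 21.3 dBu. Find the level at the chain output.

7.325 dBu

Stage 1: 8 dB above 13.3 dBu, reduced 2:1 to 4 dB above → 17.3 dBu; +6 dB make-up → 23.3 dBu.
Stage 2: overshoot 21.3 dB → 21.3/4 = 5.325 dB → 7.325 dBu.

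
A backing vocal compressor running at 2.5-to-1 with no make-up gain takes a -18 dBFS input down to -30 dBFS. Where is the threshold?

Let T be the threshold. Output overshoot = (input overshoot)/R, so -30 − T = (-18 − T)/2.5.
2.5·(-30 − T) = -18 − T → 1.5·T = -75 − (-18) = -57.
T = -57/1.5 = -38 dBFS.

-38 dBFS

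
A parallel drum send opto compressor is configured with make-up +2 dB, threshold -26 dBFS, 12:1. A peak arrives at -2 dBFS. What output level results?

-22 dBFS

The input is 24 dB above the -26 dBFS threshold.
The 24 dB excess becomes 2 dB after 12:1 reduction.
So the level is -26 + 2 = -24 dBFS; make-up adds 2 dB, giving -22 dBFS.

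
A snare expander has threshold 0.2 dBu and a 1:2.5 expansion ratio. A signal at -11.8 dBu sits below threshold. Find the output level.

Below threshold, a 1:2.5 expander applies gain = (2.5−1)×(T − x) of attenuation.
(2.5−1) × 12 = 18 dB, so output = -11.8 − 18 = -29.8 dBu.

-29.8 dBu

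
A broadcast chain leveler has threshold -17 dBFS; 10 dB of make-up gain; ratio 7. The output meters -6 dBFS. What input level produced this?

-10 dBFS

Remove make-up: -6 − 10 = -16 dBFS.
The compressed level sits -16 − (-17) = 1 dB over threshold.
Before 7:1 compression the overshoot was 1 × 7 = 7 dB, so input = -17 + 7 = -10 dBFS.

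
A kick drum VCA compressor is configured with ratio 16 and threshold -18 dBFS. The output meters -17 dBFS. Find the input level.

-2 dBFS

The compressed level sits -17 − (-18) = 1 dB over threshold.
Input overshoot = R × output overshoot = 16 dB → input = -18 + 16 = -2 dBFS.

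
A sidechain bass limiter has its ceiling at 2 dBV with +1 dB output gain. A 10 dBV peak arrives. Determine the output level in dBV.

3 dBV

A brickwall limiter is an ∞:1 compressor: any input above the ceiling is clamped to 2 dBV.
Output gain then adds 1 dB: 2 + 1 = 3 dBV.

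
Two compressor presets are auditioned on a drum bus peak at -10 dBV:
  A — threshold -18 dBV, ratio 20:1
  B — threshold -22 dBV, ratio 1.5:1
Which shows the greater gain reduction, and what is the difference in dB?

A: 8 dB over, compressed to 0.4 dB over, so 7.6 dB of GR.
B: 12 dB over, compressed to 8 dB over, so 4 dB of GR.
A reduces 3.6 dB more.

A, by 3.6 dB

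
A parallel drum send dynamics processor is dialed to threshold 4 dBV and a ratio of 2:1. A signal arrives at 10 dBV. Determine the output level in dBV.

The input is 6 dB above the 4 dBV threshold.
The 6 dB excess becomes 3 dB after 2:1 reduction.
Output = 4 + 3 = 7 dBV.

7 dBV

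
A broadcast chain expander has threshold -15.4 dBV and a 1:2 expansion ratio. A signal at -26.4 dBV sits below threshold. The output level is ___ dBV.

-37.4 dBV

The input is 11 dB below the -15.4 dBV threshold.
A 1:2 expander multiplies undershoot by 2: 11 × 2 = 22 dB below threshold.
Output = -15.4 − 22 = -37.4 dBV.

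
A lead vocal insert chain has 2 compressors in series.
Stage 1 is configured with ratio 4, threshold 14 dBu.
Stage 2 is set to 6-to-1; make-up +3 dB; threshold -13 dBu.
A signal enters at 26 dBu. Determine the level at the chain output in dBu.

Stage 1: 12 dB above 14 dBu, reduced 4:1 to 3 dB above → 17 dBu.
Stage 2: 17 dBu is 30 dB over -13 dBu; at 6:1 that becomes 5 dB over, giving -8 dBu; +3 dB make-up → -5 dBu.

-5 dBu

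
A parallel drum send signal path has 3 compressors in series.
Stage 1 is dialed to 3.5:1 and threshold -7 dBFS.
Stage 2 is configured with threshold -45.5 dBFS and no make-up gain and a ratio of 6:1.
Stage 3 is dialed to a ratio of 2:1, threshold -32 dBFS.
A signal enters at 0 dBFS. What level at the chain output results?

Stage 1: 0 dBFS is 7 dB over -7 dBFS; at 3.5:1 that becomes 2 dB over, giving -5 dBFS.
Stage 2: overshoot 40.5 dB → 40.5/6 = 6.75 dB → -38.75 dBFS.
Stage 3: -38.75 dBFS ≤ -32 dBFS, so stage 3 doesn't engage; output -38.75 dBFS.

-38.75 dBFS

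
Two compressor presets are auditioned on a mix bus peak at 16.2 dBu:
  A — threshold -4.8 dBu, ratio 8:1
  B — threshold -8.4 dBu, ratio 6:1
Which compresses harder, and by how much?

A: overshoot 21 dB → output overshoot 2.625 dB → GR 18.375 dB.
B: overshoot 24.6 dB → output overshoot 4.1 dB → GR 20.5 dB.
B reduces 2.125 dB more.

B, by 2.125 dB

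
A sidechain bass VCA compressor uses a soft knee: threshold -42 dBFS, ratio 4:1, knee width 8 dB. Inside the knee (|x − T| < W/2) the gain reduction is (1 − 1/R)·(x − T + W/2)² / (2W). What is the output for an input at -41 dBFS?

-42.171875 dBFS

x − T + W/2 = -41 − (-42) + 4 = 5.
GR = (1 − 1/4) × 5² / 16 = 0.75 × 25 / 16 = 1.171875 dB.
Output = -41 − 1.171875 = -42.171875 dBFS.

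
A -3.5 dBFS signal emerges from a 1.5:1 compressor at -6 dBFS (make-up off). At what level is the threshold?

-11 dBFS

Let T be the threshold. Output overshoot = (input overshoot)/R, so -6 − T = (-3.5 − T)/1.5.
1.5·(-6 − T) = -3.5 − T → 0.5·T = -9 − (-3.5) = -5.5.
T = -5.5/0.5 = -11 dBFS.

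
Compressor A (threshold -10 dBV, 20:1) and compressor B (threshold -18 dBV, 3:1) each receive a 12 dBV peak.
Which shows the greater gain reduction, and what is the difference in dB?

A, by 0.9 dB

A: overshoot 22 dB → output overshoot 1.1 dB → GR 20.9 dB.
B: overshoot 30 dB → output overshoot 10 dB → GR 20 dB.
A reduces 0.9 dB more.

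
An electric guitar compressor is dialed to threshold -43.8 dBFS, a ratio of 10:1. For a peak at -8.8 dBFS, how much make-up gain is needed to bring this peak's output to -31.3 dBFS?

Without make-up, output = threshold + overshoot/10 = -43.8 + 3.5 = -40.3 dBFS.
Gap to target: 9 dB.

9 dB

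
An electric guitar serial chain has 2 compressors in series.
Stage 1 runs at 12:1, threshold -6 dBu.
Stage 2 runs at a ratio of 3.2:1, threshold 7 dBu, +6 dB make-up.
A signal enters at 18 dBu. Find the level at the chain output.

2 dBu

Stage 1: 18 dBu is 24 dB over -6 dBu; at 12:1 that becomes 2 dB over, giving -4 dBu.
Stage 2: -4 dBu is at or below the 7 dBu threshold — no compression; make-up brings it to 2 dBu.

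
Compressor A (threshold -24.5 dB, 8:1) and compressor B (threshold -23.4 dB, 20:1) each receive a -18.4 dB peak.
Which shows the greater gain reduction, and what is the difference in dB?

A: GR = 6.1 − 6.1/8 = 5.3375 dB.
B: GR = 5 − 5/20 = 4.75 dB.
A reduces 0.5875 dB more.

A, by 0.5875 dB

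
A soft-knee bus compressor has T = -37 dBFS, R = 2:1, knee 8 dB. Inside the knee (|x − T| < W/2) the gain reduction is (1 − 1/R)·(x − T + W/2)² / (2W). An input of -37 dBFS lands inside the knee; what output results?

-37.5 dBFS

x − T + W/2 = -37 − (-37) + 4 = 4.
GR = (1 − 1/2) × 4² / 16 = 0.5 × 16 / 16 = 0.5 dB.
Output = -37 − 0.5 = -37.5 dBFS.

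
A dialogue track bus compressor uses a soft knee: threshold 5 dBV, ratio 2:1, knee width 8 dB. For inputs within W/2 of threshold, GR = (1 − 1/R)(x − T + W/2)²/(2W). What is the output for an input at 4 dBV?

3.71875 dBV

x − T + W/2 = 4 − 5 + 4 = 3.
GR = (1 − 1/2) × 3² / 16 = 0.5 × 9 / 16 = 0.28125 dB.
Output = 4 − 0.28125 = 3.71875 dBV.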